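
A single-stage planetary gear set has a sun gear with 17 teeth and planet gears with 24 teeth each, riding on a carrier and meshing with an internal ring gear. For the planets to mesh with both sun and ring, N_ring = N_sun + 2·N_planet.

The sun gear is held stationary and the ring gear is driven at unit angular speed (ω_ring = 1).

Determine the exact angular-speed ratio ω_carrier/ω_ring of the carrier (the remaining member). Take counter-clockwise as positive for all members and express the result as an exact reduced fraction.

65/82

N_ring = 17 + 2·24 = 65
17(ω_s−ω_c) = −65(ω_r−ω_c),  ω_s=0, ω_r=1
17(0−ω_c) = −65(1−ω_c)  ⇒  82ω_c = 65  ⇒  ω_c = 65/82
ω_c/ω_r = 65/82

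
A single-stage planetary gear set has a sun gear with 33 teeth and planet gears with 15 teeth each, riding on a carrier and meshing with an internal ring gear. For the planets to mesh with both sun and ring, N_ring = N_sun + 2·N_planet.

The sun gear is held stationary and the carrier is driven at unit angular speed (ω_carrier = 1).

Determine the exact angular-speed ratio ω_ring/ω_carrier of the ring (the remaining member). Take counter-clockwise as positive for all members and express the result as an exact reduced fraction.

32/21

N_ring = 33 + 2·15 = 63
33(ω_s−ω_c) = −63(ω_r−ω_c),  ω_s=0, ω_c=1
ω_r = 1 − (33/63)(0−1) = 32/21
ω_r/ω_c = 32/21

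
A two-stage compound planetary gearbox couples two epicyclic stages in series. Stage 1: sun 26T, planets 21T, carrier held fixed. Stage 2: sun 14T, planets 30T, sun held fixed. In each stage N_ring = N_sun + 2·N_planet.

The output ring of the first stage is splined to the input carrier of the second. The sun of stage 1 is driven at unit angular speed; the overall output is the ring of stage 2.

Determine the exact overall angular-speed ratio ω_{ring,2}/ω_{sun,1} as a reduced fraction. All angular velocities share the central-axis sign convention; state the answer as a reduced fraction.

Stage 1: N_ring = 26 + 2·21 = 68
Stage 1: 26(ω_s−ω_c) = −68(ω_r−ω_c),  ω_c=0, ω_s=1
Stage 1: ω_r = 0 − (26/68)(1−0) = -13/34
  ⇒ ω_r¹/ω_s¹ = -13/34
Stage 2: N_ring = 14 + 2·30 = 74
Stage 2: 14(ω_s−ω_c) = −74(ω_r−ω_c),  ω_s=0, ω_c=1
Stage 2: ω_r = 1 − (14/74)(0−1) = 44/37
  ⇒ ω_r²/ω_c² = 44/37
Coupling ω_c² = ω_r¹ ⇒ overall = -13/34 × 44/37 = -286/629

-286/629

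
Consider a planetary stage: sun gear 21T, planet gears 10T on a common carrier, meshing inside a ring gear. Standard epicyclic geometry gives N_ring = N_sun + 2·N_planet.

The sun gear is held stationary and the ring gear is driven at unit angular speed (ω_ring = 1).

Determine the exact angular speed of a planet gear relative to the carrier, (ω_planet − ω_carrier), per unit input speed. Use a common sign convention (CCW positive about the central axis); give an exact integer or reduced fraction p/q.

861/620

N_ring = 21 + 2·10 = 41
21(ω_s−ω_c) = −41(ω_r−ω_c),  ω_s=0, ω_r=1
21(0−ω_c) = −41(1−ω_c)  ⇒  62ω_c = 41  ⇒  ω_c = 41/62
sun–planet: 21·(0−41/62) = −10·(ω_p−ω_c)  ⇒  ω_p−ω_c = −(21/10)·(-41/62) = 861/620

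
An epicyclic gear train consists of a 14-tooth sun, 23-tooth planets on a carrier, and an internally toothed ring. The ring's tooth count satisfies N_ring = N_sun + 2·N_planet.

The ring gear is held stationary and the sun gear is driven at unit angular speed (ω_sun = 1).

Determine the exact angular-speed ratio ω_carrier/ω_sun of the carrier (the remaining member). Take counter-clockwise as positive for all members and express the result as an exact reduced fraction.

7/37

N_ring = 14 + 2·23 = 60
14(ω_s−ω_c) = −60(ω_r−ω_c),  ω_r=0, ω_s=1
14(1−ω_c) = −60(0−ω_c)  ⇒  74ω_c = 14  ⇒  ω_c = 7/37
ω_c/ω_s = 7/37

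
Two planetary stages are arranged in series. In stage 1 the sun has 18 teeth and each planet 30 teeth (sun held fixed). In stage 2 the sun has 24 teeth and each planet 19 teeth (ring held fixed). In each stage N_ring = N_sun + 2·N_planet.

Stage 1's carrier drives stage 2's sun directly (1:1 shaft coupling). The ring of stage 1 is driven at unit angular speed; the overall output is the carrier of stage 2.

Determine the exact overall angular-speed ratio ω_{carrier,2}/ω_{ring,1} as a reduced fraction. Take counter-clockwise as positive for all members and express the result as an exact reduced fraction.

Stage 1: N_ring = 18 + 2·30 = 78
Stage 1: 18(ω_s−ω_c) = −78(ω_r−ω_c),  ω_s=0, ω_r=1
Stage 1: 18(0−ω_c) = −78(1−ω_c)  ⇒  96ω_c = 78  ⇒  ω_c = 13/16
  ⇒ ω_c¹/ω_r¹ = 13/16
Stage 2: N_ring = 24 + 2·19 = 62
Stage 2: 24(ω_s−ω_c) = −62(ω_r−ω_c),  ω_r=0, ω_s=1
Stage 2: 24(1−ω_c) = −62(0−ω_c)  ⇒  86ω_c = 24  ⇒  ω_c = 12/43
  ⇒ ω_c²/ω_s² = 12/43
Coupling ω_s² = ω_c¹ ⇒ overall = 13/16 × 12/43 = 39/172

39/172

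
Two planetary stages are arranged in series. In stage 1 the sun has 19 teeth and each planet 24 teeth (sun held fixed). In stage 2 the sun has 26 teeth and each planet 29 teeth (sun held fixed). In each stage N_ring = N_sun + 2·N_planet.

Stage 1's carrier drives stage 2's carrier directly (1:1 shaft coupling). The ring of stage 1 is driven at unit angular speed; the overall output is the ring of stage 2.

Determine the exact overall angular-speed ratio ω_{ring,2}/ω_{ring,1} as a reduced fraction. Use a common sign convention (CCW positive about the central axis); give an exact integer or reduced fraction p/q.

3685/3612

Stage 1: N_ring = 19 + 2·24 = 67
Stage 1: 19(ω_s−ω_c) = −67(ω_r−ω_c),  ω_s=0, ω_r=1
Stage 1: 19(0−ω_c) = −67(1−ω_c)  ⇒  86ω_c = 67  ⇒  ω_c = 67/86
  ⇒ ω_c¹/ω_r¹ = 67/86
Stage 2: N_ring = 26 + 2·29 = 84
Stage 2: 26(ω_s−ω_c) = −84(ω_r−ω_c),  ω_s=0, ω_c=1
Stage 2: ω_r = 1 − (26/84)(0−1) = 55/42
  ⇒ ω_r²/ω_c² = 55/42
Coupling ω_c² = ω_c¹ ⇒ overall = 67/86 × 55/42 = 3685/3612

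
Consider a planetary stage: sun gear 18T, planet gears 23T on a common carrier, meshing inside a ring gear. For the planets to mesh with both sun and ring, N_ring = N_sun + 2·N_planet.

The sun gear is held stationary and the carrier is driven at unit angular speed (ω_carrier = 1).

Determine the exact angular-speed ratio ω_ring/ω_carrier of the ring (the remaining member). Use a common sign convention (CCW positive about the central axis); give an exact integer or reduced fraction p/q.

41/32

N_ring = 18 + 2·23 = 64
18(ω_s−ω_c) = −64(ω_r−ω_c),  ω_s=0, ω_c=1
ω_r = 1 − (18/64)(0−1) = 41/32
ω_r/ω_c = 41/32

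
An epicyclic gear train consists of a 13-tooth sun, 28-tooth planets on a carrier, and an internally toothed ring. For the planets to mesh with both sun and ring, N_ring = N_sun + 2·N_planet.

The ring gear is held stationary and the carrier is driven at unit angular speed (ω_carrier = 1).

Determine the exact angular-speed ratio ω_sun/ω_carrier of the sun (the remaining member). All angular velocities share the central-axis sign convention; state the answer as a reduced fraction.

N_ring = 13 + 2·28 = 69
13(ω_s−ω_c) = −69(ω_r−ω_c),  ω_r=0, ω_c=1
ω_s = 1 − (69/13)(0−1) = 82/13
ω_s/ω_c = 82/13

82/13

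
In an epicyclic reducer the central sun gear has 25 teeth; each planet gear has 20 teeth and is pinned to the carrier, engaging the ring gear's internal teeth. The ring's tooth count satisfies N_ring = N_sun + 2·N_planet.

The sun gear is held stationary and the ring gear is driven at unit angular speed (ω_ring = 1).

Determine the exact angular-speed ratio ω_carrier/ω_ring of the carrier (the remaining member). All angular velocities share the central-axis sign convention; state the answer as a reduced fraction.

13/18

N_ring = 25 + 2·20 = 65
25(ω_s−ω_c) = −65(ω_r−ω_c),  ω_s=0, ω_r=1
25(0−ω_c) = −65(1−ω_c)  ⇒  90ω_c = 65  ⇒  ω_c = 13/18
ω_c/ω_r = 13/18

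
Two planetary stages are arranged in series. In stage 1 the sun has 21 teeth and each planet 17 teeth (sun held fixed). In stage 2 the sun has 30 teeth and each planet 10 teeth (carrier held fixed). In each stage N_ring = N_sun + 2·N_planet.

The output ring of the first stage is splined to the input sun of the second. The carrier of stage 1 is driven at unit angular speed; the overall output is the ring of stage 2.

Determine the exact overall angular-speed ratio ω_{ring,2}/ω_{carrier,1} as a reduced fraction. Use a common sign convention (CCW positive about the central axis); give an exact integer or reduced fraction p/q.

Stage 1: N_ring = 21 + 2·17 = 55
Stage 1: 21(ω_s−ω_c) = −55(ω_r−ω_c),  ω_s=0, ω_c=1
Stage 1: ω_r = 1 − (21/55)(0−1) = 76/55
  ⇒ ω_r¹/ω_c¹ = 76/55
Stage 2: N_ring = 30 + 2·10 = 50
Stage 2: 30(ω_s−ω_c) = −50(ω_r−ω_c),  ω_c=0, ω_s=1
Stage 2: ω_r = 0 − (30/50)(1−0) = -3/5
  ⇒ ω_r²/ω_s² = -3/5
Coupling ω_s² = ω_r¹ ⇒ overall = 76/55 × -3/5 = -228/275

-228/275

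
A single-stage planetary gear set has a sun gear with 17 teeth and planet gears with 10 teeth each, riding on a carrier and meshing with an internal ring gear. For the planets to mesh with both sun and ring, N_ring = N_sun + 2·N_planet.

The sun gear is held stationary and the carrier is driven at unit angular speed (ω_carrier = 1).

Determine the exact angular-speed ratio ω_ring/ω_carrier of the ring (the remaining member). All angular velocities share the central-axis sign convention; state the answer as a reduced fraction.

N_ring = 17 + 2·10 = 37
17(ω_s−ω_c) = −37(ω_r−ω_c),  ω_s=0, ω_c=1
ω_r = 1 − (17/37)(0−1) = 54/37
ω_r/ω_c = 54/37

54/37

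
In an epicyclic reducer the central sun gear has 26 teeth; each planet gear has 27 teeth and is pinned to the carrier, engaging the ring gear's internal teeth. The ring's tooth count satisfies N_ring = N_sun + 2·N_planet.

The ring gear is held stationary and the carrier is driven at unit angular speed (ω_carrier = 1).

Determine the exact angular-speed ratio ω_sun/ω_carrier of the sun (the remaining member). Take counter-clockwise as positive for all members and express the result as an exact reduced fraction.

53/13

N_ring = 26 + 2·27 = 80
26(ω_s−ω_c) = −80(ω_r−ω_c),  ω_r=0, ω_c=1
ω_s = 1 − (80/26)(0−1) = 53/13
ω_s/ω_c = 53/13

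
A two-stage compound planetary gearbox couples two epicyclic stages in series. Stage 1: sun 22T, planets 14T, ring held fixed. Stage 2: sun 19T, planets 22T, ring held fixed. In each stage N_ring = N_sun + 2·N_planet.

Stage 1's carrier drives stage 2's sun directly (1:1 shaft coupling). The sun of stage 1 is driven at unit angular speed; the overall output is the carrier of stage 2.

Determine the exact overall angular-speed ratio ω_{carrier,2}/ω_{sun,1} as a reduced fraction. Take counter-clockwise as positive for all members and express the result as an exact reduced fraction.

Stage 1: N_ring = 22 + 2·14 = 50
Stage 1: 22(ω_s−ω_c) = −50(ω_r−ω_c),  ω_r=0, ω_s=1
Stage 1: 22(1−ω_c) = −50(0−ω_c)  ⇒  72ω_c = 22  ⇒  ω_c = 11/36
  ⇒ ω_c¹/ω_s¹ = 11/36
Stage 2: N_ring = 19 + 2·22 = 63
Stage 2: 19(ω_s−ω_c) = −63(ω_r−ω_c),  ω_r=0, ω_s=1
Stage 2: 19(1−ω_c) = −63(0−ω_c)  ⇒  82ω_c = 19  ⇒  ω_c = 19/82
  ⇒ ω_c²/ω_s² = 19/82
Coupling ω_s² = ω_c¹ ⇒ overall = 11/36 × 19/82 = 209/2952

209/2952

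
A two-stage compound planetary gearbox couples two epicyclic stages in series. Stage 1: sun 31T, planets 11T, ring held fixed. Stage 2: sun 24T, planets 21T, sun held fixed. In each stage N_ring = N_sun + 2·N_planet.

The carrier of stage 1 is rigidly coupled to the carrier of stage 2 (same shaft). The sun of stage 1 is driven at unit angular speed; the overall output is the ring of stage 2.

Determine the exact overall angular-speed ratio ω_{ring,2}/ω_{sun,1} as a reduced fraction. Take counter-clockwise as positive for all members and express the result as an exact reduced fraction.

155/308

Stage 1: N_ring = 31 + 2·11 = 53
Stage 1: 31(ω_s−ω_c) = −53(ω_r−ω_c),  ω_r=0, ω_s=1
Stage 1: 31(1−ω_c) = −53(0−ω_c)  ⇒  84ω_c = 31  ⇒  ω_c = 31/84
  ⇒ ω_c¹/ω_s¹ = 31/84
Stage 2: N_ring = 24 + 2·21 = 66
Stage 2: 24(ω_s−ω_c) = −66(ω_r−ω_c),  ω_s=0, ω_c=1
Stage 2: ω_r = 1 − (24/66)(0−1) = 15/11
  ⇒ ω_r²/ω_c² = 15/11
Coupling ω_c² = ω_c¹ ⇒ overall = 31/84 × 15/11 = 155/308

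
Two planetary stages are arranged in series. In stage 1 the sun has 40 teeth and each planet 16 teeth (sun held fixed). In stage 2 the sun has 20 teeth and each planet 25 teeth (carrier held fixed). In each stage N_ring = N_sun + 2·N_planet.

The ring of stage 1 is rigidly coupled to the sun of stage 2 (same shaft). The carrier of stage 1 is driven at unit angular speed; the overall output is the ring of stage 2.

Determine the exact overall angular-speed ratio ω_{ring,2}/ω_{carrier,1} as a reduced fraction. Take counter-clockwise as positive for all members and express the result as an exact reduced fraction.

Stage 1: N_ring = 40 + 2·16 = 72
Stage 1: 40(ω_s−ω_c) = −72(ω_r−ω_c),  ω_s=0, ω_c=1
Stage 1: ω_r = 1 − (40/72)(0−1) = 14/9
  ⇒ ω_r¹/ω_c¹ = 14/9
Stage 2: N_ring = 20 + 2·25 = 70
Stage 2: 20(ω_s−ω_c) = −70(ω_r−ω_c),  ω_c=0, ω_s=1
Stage 2: ω_r = 0 − (20/70)(1−0) = -2/7
  ⇒ ω_r²/ω_s² = -2/7
Coupling ω_s² = ω_r¹ ⇒ overall = 14/9 × -2/7 = -4/9

-4/9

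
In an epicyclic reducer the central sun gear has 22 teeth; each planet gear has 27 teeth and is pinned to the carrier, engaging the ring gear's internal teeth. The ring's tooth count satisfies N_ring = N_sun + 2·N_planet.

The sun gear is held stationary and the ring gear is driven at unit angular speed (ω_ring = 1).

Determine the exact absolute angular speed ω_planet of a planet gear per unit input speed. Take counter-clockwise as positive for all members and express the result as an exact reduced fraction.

38/27

N_ring = 22 + 2·27 = 76
22(ω_s−ω_c) = −76(ω_r−ω_c),  ω_s=0, ω_r=1
22(0−ω_c) = −76(1−ω_c)  ⇒  98ω_c = 76  ⇒  ω_c = 38/49
sun–planet: 22·(0−38/49) = −27·(ω_p−ω_c)  ⇒  ω_p−ω_c = −(22/27)·(-38/49) = 836/1323
ω_p = 38/49 + 836/1323 = 38/27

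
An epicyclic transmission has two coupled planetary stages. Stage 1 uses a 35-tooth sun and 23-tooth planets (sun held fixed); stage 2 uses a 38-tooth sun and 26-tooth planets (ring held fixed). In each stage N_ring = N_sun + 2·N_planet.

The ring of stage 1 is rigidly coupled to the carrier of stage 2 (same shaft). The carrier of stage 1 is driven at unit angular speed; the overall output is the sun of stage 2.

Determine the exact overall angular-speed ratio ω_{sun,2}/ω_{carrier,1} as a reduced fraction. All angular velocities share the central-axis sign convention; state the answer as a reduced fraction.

7424/1539

Stage 1: N_ring = 35 + 2·23 = 81
Stage 1: 35(ω_s−ω_c) = −81(ω_r−ω_c),  ω_s=0, ω_c=1
Stage 1: ω_r = 1 − (35/81)(0−1) = 116/81
  ⇒ ω_r¹/ω_c¹ = 116/81
Stage 2: N_ring = 38 + 2·26 = 90
Stage 2: 38(ω_s−ω_c) = −90(ω_r−ω_c),  ω_r=0, ω_c=1
Stage 2: ω_s = 1 − (90/38)(0−1) = 64/19
  ⇒ ω_s²/ω_c² = 64/19
Coupling ω_c² = ω_r¹ ⇒ overall = 116/81 × 64/19 = 7424/1539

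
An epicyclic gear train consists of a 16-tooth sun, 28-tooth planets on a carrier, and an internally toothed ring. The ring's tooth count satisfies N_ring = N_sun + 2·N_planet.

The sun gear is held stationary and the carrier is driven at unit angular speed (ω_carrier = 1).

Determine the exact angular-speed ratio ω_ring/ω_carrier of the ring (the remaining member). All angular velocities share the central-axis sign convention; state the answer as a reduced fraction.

11/9

N_ring = 16 + 2·28 = 72
16(ω_s−ω_c) = −72(ω_r−ω_c),  ω_s=0, ω_c=1
ω_r = 1 − (16/72)(0−1) = 11/9
ω_r/ω_c = 11/9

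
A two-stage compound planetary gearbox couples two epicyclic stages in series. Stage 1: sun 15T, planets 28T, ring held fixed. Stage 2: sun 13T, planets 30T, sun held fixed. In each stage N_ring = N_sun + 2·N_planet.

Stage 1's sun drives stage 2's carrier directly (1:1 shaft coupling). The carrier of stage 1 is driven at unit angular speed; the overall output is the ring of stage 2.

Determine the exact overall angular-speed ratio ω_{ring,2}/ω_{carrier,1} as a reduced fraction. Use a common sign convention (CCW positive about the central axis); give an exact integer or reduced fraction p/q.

Stage 1: N_ring = 15 + 2·28 = 71
Stage 1: 15(ω_s−ω_c) = −71(ω_r−ω_c),  ω_r=0, ω_c=1
Stage 1: ω_s = 1 − (71/15)(0−1) = 86/15
  ⇒ ω_s¹/ω_c¹ = 86/15
Stage 2: N_ring = 13 + 2·30 = 73
Stage 2: 13(ω_s−ω_c) = −73(ω_r−ω_c),  ω_s=0, ω_c=1
Stage 2: ω_r = 1 − (13/73)(0−1) = 86/73
  ⇒ ω_r²/ω_c² = 86/73
Coupling ω_c² = ω_s¹ ⇒ overall = 86/15 × 86/73 = 7396/1095

7396/1095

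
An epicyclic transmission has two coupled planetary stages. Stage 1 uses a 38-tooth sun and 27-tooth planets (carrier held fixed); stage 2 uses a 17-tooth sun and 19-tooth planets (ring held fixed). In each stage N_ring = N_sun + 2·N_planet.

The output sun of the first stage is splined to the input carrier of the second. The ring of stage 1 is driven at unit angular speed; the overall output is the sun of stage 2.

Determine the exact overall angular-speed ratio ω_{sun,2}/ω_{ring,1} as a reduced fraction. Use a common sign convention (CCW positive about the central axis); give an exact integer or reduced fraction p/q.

Stage 1: N_ring = 38 + 2·27 = 92
Stage 1: 38(ω_s−ω_c) = −92(ω_r−ω_c),  ω_c=0, ω_r=1
Stage 1: ω_s = 0 − (92/38)(1−0) = -46/19
  ⇒ ω_s¹/ω_r¹ = -46/19
Stage 2: N_ring = 17 + 2·19 = 55
Stage 2: 17(ω_s−ω_c) = −55(ω_r−ω_c),  ω_r=0, ω_c=1
Stage 2: ω_s = 1 − (55/17)(0−1) = 72/17
  ⇒ ω_s²/ω_c² = 72/17
Coupling ω_c² = ω_s¹ ⇒ overall = -46/19 × 72/17 = -3312/323

-3312/323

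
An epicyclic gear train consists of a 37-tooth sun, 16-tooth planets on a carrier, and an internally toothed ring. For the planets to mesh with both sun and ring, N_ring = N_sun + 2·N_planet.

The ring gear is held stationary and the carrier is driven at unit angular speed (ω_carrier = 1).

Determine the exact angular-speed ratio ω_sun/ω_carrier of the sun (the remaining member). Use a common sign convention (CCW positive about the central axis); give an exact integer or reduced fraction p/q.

106/37

N_ring = 37 + 2·16 = 69
37(ω_s−ω_c) = −69(ω_r−ω_c),  ω_r=0, ω_c=1
ω_s = 1 − (69/37)(0−1) = 106/37
ω_s/ω_c = 106/37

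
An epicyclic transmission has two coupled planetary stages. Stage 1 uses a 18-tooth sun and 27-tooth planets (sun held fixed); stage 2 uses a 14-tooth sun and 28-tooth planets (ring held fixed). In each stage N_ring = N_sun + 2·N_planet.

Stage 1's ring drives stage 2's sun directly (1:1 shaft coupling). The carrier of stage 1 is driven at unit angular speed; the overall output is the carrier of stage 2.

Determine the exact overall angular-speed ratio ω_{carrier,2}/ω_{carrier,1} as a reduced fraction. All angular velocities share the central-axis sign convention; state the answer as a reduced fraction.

Stage 1: N_ring = 18 + 2·27 = 72
Stage 1: 18(ω_s−ω_c) = −72(ω_r−ω_c),  ω_s=0, ω_c=1
Stage 1: ω_r = 1 − (18/72)(0−1) = 5/4
  ⇒ ω_r¹/ω_c¹ = 5/4
Stage 2: N_ring = 14 + 2·28 = 70
Stage 2: 14(ω_s−ω_c) = −70(ω_r−ω_c),  ω_r=0, ω_s=1
Stage 2: 14(1−ω_c) = −70(0−ω_c)  ⇒  84ω_c = 14  ⇒  ω_c = 1/6
  ⇒ ω_c²/ω_s² = 1/6
Coupling ω_s² = ω_r¹ ⇒ overall = 5/4 × 1/6 = 5/24

5/24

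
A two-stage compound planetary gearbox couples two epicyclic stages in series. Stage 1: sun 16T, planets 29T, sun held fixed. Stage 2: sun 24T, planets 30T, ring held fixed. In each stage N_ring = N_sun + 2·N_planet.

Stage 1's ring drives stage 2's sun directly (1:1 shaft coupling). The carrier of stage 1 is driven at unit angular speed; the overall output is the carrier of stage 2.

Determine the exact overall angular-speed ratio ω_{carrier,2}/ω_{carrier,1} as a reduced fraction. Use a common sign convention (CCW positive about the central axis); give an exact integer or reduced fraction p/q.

10/37

Stage 1: N_ring = 16 + 2·29 = 74
Stage 1: 16(ω_s−ω_c) = −74(ω_r−ω_c),  ω_s=0, ω_c=1
Stage 1: ω_r = 1 − (16/74)(0−1) = 45/37
  ⇒ ω_r¹/ω_c¹ = 45/37
Stage 2: N_ring = 24 + 2·30 = 84
Stage 2: 24(ω_s−ω_c) = −84(ω_r−ω_c),  ω_r=0, ω_s=1
Stage 2: 24(1−ω_c) = −84(0−ω_c)  ⇒  108ω_c = 24  ⇒  ω_c = 2/9
  ⇒ ω_c²/ω_s² = 2/9
Coupling ω_s² = ω_r¹ ⇒ overall = 45/37 × 2/9 = 10/37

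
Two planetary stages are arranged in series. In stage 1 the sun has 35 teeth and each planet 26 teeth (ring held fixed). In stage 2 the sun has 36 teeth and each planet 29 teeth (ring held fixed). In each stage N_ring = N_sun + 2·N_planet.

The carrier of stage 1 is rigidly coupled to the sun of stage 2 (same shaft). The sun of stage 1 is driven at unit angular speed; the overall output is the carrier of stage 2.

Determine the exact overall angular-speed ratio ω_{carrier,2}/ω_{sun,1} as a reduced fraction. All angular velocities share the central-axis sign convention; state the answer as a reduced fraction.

Stage 1: N_ring = 35 + 2·26 = 87
Stage 1: 35(ω_s−ω_c) = −87(ω_r−ω_c),  ω_r=0, ω_s=1
Stage 1: 35(1−ω_c) = −87(0−ω_c)  ⇒  122ω_c = 35  ⇒  ω_c = 35/122
  ⇒ ω_c¹/ω_s¹ = 35/122
Stage 2: N_ring = 36 + 2·29 = 94
Stage 2: 36(ω_s−ω_c) = −94(ω_r−ω_c),  ω_r=0, ω_s=1
Stage 2: 36(1−ω_c) = −94(0−ω_c)  ⇒  130ω_c = 36  ⇒  ω_c = 18/65
  ⇒ ω_c²/ω_s² = 18/65
Coupling ω_s² = ω_c¹ ⇒ overall = 35/122 × 18/65 = 63/793

63/793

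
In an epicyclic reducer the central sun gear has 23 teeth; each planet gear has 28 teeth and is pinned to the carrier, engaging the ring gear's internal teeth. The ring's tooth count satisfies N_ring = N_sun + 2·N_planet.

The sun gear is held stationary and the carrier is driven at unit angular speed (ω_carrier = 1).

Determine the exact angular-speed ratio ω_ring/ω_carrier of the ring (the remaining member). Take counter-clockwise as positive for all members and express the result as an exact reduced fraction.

N_ring = 23 + 2·28 = 79
23(ω_s−ω_c) = −79(ω_r−ω_c),  ω_s=0, ω_c=1
ω_r = 1 − (23/79)(0−1) = 102/79
ω_r/ω_c = 102/79

102/79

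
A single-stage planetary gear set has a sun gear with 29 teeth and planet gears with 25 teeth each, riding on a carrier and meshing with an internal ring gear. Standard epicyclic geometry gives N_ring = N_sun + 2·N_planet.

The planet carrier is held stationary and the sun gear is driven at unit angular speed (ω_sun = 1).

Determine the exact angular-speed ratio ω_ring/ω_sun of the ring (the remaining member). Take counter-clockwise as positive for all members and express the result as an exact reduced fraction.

N_ring = 29 + 2·25 = 79
29(ω_s−ω_c) = −79(ω_r−ω_c),  ω_c=0, ω_s=1
ω_r = 0 − (29/79)(1−0) = -29/79
ω_r/ω_s = -29/79

-29/79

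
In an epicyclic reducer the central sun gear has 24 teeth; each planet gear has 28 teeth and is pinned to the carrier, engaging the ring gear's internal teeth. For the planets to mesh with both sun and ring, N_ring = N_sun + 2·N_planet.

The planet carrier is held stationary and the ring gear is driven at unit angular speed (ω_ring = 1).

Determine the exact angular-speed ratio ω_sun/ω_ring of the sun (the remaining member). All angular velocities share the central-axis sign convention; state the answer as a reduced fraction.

-10/3

N_ring = 24 + 2·28 = 80
24(ω_s−ω_c) = −80(ω_r−ω_c),  ω_c=0, ω_r=1
ω_s = 0 − (80/24)(1−0) = -10/3
ω_s/ω_r = -10/3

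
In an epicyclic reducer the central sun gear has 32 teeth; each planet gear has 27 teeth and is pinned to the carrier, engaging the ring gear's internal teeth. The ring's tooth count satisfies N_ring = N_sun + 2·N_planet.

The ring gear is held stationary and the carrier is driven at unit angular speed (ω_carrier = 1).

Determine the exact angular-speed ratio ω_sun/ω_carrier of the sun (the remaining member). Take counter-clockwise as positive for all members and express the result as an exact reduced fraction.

N_ring = 32 + 2·27 = 86
32(ω_s−ω_c) = −86(ω_r−ω_c),  ω_r=0, ω_c=1
ω_s = 1 − (86/32)(0−1) = 59/16
ω_s/ω_c = 59/16

59/16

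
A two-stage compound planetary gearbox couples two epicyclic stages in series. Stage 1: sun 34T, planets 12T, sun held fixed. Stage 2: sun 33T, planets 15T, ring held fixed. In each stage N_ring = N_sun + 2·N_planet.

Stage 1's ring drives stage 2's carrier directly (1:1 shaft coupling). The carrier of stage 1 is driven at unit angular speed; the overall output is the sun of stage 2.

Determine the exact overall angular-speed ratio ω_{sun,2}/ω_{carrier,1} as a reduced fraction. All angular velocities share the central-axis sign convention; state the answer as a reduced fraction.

Stage 1: N_ring = 34 + 2·12 = 58
Stage 1: 34(ω_s−ω_c) = −58(ω_r−ω_c),  ω_s=0, ω_c=1
Stage 1: ω_r = 1 − (34/58)(0−1) = 46/29
  ⇒ ω_r¹/ω_c¹ = 46/29
Stage 2: N_ring = 33 + 2·15 = 63
Stage 2: 33(ω_s−ω_c) = −63(ω_r−ω_c),  ω_r=0, ω_c=1
Stage 2: ω_s = 1 − (63/33)(0−1) = 32/11
  ⇒ ω_s²/ω_c² = 32/11
Coupling ω_c² = ω_r¹ ⇒ overall = 46/29 × 32/11 = 1472/319

1472/319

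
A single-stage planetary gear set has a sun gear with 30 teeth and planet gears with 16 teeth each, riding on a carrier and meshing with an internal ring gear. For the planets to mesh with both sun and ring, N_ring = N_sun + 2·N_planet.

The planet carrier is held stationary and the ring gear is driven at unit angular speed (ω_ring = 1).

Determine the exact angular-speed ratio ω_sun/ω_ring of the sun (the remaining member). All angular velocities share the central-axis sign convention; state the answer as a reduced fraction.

N_ring = 30 + 2·16 = 62
30(ω_s−ω_c) = −62(ω_r−ω_c),  ω_c=0, ω_r=1
ω_s = 0 − (62/30)(1−0) = -31/15
ω_s/ω_r = -31/15

-31/15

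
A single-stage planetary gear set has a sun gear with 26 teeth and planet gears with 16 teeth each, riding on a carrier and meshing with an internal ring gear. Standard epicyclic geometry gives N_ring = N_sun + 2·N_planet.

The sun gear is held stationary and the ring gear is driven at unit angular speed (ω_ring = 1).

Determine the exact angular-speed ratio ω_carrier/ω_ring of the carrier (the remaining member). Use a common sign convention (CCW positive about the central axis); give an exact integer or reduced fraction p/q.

29/42

N_ring = 26 + 2·16 = 58
26(ω_s−ω_c) = −58(ω_r−ω_c),  ω_s=0, ω_r=1
26(0−ω_c) = −58(1−ω_c)  ⇒  84ω_c = 58  ⇒  ω_c = 29/42
ω_c/ω_r = 29/42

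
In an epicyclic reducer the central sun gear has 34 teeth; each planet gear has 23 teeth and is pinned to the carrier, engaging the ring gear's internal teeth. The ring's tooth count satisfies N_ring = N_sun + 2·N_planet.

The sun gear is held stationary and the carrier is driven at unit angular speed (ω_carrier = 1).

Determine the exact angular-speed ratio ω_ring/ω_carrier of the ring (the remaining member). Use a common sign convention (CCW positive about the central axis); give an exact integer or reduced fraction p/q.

N_ring = 34 + 2·23 = 80
34(ω_s−ω_c) = −80(ω_r−ω_c),  ω_s=0, ω_c=1
ω_r = 1 − (34/80)(0−1) = 57/40
ω_r/ω_c = 57/40

57/40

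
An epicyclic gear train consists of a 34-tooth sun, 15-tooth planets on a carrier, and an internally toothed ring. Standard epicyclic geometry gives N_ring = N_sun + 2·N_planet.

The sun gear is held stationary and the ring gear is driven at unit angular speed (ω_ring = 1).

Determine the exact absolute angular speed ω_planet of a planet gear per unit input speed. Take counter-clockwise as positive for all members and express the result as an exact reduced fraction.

32/15

N_ring = 34 + 2·15 = 64
34(ω_s−ω_c) = −64(ω_r−ω_c),  ω_s=0, ω_r=1
34(0−ω_c) = −64(1−ω_c)  ⇒  98ω_c = 64  ⇒  ω_c = 32/49
sun–planet: 34·(0−32/49) = −15·(ω_p−ω_c)  ⇒  ω_p−ω_c = −(34/15)·(-32/49) = 1088/735
ω_p = 32/49 + 1088/735 = 32/15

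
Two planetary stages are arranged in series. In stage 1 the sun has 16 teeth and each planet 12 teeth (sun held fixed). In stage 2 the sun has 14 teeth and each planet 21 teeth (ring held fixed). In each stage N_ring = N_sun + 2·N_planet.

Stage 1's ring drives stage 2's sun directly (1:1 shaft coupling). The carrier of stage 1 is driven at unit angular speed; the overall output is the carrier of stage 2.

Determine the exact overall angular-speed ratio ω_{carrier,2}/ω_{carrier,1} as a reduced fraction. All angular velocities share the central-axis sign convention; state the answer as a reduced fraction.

7/25

Stage 1: N_ring = 16 + 2·12 = 40
Stage 1: 16(ω_s−ω_c) = −40(ω_r−ω_c),  ω_s=0, ω_c=1
Stage 1: ω_r = 1 − (16/40)(0−1) = 7/5
  ⇒ ω_r¹/ω_c¹ = 7/5
Stage 2: N_ring = 14 + 2·21 = 56
Stage 2: 14(ω_s−ω_c) = −56(ω_r−ω_c),  ω_r=0, ω_s=1
Stage 2: 14(1−ω_c) = −56(0−ω_c)  ⇒  70ω_c = 14  ⇒  ω_c = 1/5
  ⇒ ω_c²/ω_s² = 1/5
Coupling ω_s² = ω_r¹ ⇒ overall = 7/5 × 1/5 = 7/25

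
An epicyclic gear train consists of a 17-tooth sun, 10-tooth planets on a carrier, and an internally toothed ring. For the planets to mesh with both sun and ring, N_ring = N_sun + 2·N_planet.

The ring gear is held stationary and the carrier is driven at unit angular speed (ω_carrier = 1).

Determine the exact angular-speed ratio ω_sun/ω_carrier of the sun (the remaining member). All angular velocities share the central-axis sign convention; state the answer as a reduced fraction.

N_ring = 17 + 2·10 = 37
17(ω_s−ω_c) = −37(ω_r−ω_c),  ω_r=0, ω_c=1
ω_s = 1 − (37/17)(0−1) = 54/17
ω_s/ω_c = 54/17

54/17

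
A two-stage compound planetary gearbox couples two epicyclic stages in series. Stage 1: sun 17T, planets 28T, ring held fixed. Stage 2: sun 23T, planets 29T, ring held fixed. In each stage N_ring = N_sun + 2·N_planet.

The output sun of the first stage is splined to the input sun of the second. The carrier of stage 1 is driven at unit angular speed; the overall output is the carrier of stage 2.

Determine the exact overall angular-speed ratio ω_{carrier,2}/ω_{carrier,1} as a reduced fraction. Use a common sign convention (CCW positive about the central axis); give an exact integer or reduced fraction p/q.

Stage 1: N_ring = 17 + 2·28 = 73
Stage 1: 17(ω_s−ω_c) = −73(ω_r−ω_c),  ω_r=0, ω_c=1
Stage 1: ω_s = 1 − (73/17)(0−1) = 90/17
  ⇒ ω_s¹/ω_c¹ = 90/17
Stage 2: N_ring = 23 + 2·29 = 81
Stage 2: 23(ω_s−ω_c) = −81(ω_r−ω_c),  ω_r=0, ω_s=1
Stage 2: 23(1−ω_c) = −81(0−ω_c)  ⇒  104ω_c = 23  ⇒  ω_c = 23/104
  ⇒ ω_c²/ω_s² = 23/104
Coupling ω_s² = ω_s¹ ⇒ overall = 90/17 × 23/104 = 1035/884

1035/884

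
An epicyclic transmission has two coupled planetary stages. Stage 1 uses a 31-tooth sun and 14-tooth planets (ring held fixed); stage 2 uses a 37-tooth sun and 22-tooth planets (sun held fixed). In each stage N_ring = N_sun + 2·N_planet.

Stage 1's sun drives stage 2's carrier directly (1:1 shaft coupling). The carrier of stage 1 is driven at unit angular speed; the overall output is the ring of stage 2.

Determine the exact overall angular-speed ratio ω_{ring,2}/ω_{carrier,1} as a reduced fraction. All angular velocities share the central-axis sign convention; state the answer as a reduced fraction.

Stage 1: N_ring = 31 + 2·14 = 59
Stage 1: 31(ω_s−ω_c) = −59(ω_r−ω_c),  ω_r=0, ω_c=1
Stage 1: ω_s = 1 − (59/31)(0−1) = 90/31
  ⇒ ω_s¹/ω_c¹ = 90/31
Stage 2: N_ring = 37 + 2·22 = 81
Stage 2: 37(ω_s−ω_c) = −81(ω_r−ω_c),  ω_s=0, ω_c=1
Stage 2: ω_r = 1 − (37/81)(0−1) = 118/81
  ⇒ ω_r²/ω_c² = 118/81
Coupling ω_c² = ω_s¹ ⇒ overall = 90/31 × 118/81 = 1180/279

1180/279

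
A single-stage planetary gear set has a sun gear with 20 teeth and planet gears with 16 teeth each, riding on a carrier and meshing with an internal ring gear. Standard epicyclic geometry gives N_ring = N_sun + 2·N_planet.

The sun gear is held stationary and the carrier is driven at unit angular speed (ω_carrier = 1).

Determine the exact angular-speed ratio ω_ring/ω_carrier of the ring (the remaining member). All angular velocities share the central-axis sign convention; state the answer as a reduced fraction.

N_ring = 20 + 2·16 = 52
20(ω_s−ω_c) = −52(ω_r−ω_c),  ω_s=0, ω_c=1
ω_r = 1 − (20/52)(0−1) = 18/13
ω_r/ω_c = 18/13

18/13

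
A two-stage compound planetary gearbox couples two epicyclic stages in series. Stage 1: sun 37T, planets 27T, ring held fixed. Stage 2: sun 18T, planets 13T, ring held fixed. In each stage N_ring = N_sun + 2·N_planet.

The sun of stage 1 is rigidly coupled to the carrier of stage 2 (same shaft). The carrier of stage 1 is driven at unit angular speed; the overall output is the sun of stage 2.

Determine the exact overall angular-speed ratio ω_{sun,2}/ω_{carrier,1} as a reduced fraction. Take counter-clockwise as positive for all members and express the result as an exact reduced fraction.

Stage 1: N_ring = 37 + 2·27 = 91
Stage 1: 37(ω_s−ω_c) = −91(ω_r−ω_c),  ω_r=0, ω_c=1
Stage 1: ω_s = 1 − (91/37)(0−1) = 128/37
  ⇒ ω_s¹/ω_c¹ = 128/37
Stage 2: N_ring = 18 + 2·13 = 44
Stage 2: 18(ω_s−ω_c) = −44(ω_r−ω_c),  ω_r=0, ω_c=1
Stage 2: ω_s = 1 − (44/18)(0−1) = 31/9
  ⇒ ω_s²/ω_c² = 31/9
Coupling ω_c² = ω_s¹ ⇒ overall = 128/37 × 31/9 = 3968/333

3968/333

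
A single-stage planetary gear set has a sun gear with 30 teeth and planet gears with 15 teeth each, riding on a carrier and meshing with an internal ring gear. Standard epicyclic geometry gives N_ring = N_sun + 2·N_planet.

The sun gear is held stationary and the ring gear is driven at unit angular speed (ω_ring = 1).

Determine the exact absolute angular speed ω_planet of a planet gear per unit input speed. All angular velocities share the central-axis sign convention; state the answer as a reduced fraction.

N_ring = 30 + 2·15 = 60
30(ω_s−ω_c) = −60(ω_r−ω_c),  ω_s=0, ω_r=1
30(0−ω_c) = −60(1−ω_c)  ⇒  90ω_c = 60  ⇒  ω_c = 2/3
sun–planet: 30·(0−2/3) = −15·(ω_p−ω_c)  ⇒  ω_p−ω_c = −(30/15)·(-2/3) = 4/3
ω_p = 2/3 + 4/3 = 2

2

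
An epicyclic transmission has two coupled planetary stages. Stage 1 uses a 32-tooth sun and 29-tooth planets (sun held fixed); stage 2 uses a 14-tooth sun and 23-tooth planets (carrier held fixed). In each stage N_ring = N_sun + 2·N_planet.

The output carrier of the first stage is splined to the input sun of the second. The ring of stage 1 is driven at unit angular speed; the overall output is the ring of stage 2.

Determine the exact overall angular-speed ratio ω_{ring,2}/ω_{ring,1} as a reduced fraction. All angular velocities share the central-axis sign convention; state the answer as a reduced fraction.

Stage 1: N_ring = 32 + 2·29 = 90
Stage 1: 32(ω_s−ω_c) = −90(ω_r−ω_c),  ω_s=0, ω_r=1
Stage 1: 32(0−ω_c) = −90(1−ω_c)  ⇒  122ω_c = 90  ⇒  ω_c = 45/61
  ⇒ ω_c¹/ω_r¹ = 45/61
Stage 2: N_ring = 14 + 2·23 = 60
Stage 2: 14(ω_s−ω_c) = −60(ω_r−ω_c),  ω_c=0, ω_s=1
Stage 2: ω_r = 0 − (14/60)(1−0) = -7/30
  ⇒ ω_r²/ω_s² = -7/30
Coupling ω_s² = ω_c¹ ⇒ overall = 45/61 × -7/30 = -21/122

-21/122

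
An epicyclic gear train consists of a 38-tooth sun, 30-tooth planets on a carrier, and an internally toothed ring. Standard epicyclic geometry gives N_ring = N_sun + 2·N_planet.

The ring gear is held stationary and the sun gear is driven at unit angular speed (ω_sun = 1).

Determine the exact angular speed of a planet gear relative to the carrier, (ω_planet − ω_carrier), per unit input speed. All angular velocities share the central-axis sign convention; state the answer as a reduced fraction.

-931/1020

N_ring = 38 + 2·30 = 98
38(ω_s−ω_c) = −98(ω_r−ω_c),  ω_r=0, ω_s=1
38(1−ω_c) = −98(0−ω_c)  ⇒  136ω_c = 38  ⇒  ω_c = 19/68
sun–planet: 38·(1−19/68) = −30·(ω_p−ω_c)  ⇒  ω_p−ω_c = −(38/30)·(49/68) = -931/1020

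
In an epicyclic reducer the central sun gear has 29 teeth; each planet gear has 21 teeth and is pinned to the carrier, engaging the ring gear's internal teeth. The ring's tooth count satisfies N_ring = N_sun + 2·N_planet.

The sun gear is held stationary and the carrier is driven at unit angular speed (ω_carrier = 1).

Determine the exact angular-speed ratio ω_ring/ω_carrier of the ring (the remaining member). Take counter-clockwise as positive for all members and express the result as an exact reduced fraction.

100/71

N_ring = 29 + 2·21 = 71
29(ω_s−ω_c) = −71(ω_r−ω_c),  ω_s=0, ω_c=1
ω_r = 1 − (29/71)(0−1) = 100/71
ω_r/ω_c = 100/71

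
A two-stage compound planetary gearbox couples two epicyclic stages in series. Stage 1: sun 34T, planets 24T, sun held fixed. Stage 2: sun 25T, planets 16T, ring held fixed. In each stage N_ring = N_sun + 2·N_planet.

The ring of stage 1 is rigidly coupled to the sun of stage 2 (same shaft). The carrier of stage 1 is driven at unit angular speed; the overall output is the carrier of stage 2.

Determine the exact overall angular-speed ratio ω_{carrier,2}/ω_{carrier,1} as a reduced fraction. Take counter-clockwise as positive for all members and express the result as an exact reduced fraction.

725/1681

Stage 1: N_ring = 34 + 2·24 = 82
Stage 1: 34(ω_s−ω_c) = −82(ω_r−ω_c),  ω_s=0, ω_c=1
Stage 1: ω_r = 1 − (34/82)(0−1) = 58/41
  ⇒ ω_r¹/ω_c¹ = 58/41
Stage 2: N_ring = 25 + 2·16 = 57
Stage 2: 25(ω_s−ω_c) = −57(ω_r−ω_c),  ω_r=0, ω_s=1
Stage 2: 25(1−ω_c) = −57(0−ω_c)  ⇒  82ω_c = 25  ⇒  ω_c = 25/82
  ⇒ ω_c²/ω_s² = 25/82
Coupling ω_s² = ω_r¹ ⇒ overall = 58/41 × 25/82 = 725/1681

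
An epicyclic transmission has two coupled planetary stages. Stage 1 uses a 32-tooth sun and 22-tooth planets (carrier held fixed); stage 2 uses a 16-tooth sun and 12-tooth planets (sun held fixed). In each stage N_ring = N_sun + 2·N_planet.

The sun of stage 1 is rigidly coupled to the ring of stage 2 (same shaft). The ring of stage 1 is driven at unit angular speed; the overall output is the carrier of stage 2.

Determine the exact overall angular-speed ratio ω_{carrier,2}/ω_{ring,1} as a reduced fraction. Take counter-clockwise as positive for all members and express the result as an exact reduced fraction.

-95/56

Stage 1: N_ring = 32 + 2·22 = 76
Stage 1: 32(ω_s−ω_c) = −76(ω_r−ω_c),  ω_c=0, ω_r=1
Stage 1: ω_s = 0 − (76/32)(1−0) = -19/8
  ⇒ ω_s¹/ω_r¹ = -19/8
Stage 2: N_ring = 16 + 2·12 = 40
Stage 2: 16(ω_s−ω_c) = −40(ω_r−ω_c),  ω_s=0, ω_r=1
Stage 2: 16(0−ω_c) = −40(1−ω_c)  ⇒  56ω_c = 40  ⇒  ω_c = 5/7
  ⇒ ω_c²/ω_r² = 5/7
Coupling ω_r² = ω_s¹ ⇒ overall = -19/8 × 5/7 = -95/56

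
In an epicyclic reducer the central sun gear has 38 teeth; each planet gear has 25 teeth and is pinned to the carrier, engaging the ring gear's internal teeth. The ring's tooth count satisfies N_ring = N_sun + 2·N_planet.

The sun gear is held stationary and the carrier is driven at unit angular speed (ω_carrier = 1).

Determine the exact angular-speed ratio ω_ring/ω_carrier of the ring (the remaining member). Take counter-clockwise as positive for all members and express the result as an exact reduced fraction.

63/44

N_ring = 38 + 2·25 = 88
38(ω_s−ω_c) = −88(ω_r−ω_c),  ω_s=0, ω_c=1
ω_r = 1 − (38/88)(0−1) = 63/44
ω_r/ω_c = 63/44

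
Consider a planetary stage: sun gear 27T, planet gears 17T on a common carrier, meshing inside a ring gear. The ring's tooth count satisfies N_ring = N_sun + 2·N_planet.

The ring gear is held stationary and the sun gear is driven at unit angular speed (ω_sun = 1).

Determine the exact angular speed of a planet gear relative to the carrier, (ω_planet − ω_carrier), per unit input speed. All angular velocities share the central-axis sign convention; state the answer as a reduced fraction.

-1647/1496

N_ring = 27 + 2·17 = 61
27(ω_s−ω_c) = −61(ω_r−ω_c),  ω_r=0, ω_s=1
27(1−ω_c) = −61(0−ω_c)  ⇒  88ω_c = 27  ⇒  ω_c = 27/88
sun–planet: 27·(1−27/88) = −17·(ω_p−ω_c)  ⇒  ω_p−ω_c = −(27/17)·(61/88) = -1647/1496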